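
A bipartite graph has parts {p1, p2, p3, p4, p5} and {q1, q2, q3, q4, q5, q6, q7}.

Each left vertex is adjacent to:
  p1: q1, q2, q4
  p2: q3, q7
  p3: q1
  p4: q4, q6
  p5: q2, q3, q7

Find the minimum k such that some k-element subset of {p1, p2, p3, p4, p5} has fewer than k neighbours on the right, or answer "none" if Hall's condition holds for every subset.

none

A matching saturating every left vertex exists, for instance p1→q4, p2→q7, p3→q1, p4→q6, p5→q2.
By Hall's marriage theorem, this means |N(S)| ≥ |S| for every subset S, so no violating subset exists.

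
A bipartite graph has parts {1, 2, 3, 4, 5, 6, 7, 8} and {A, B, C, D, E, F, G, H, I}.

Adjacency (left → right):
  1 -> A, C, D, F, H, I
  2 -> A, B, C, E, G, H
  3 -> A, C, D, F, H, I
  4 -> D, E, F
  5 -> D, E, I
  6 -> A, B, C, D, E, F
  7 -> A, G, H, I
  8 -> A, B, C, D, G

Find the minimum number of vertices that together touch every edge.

8

A maximum matching has 8 edges (e.g. 1–H, 2–A, 3–C, 4–F, 5–D, 6–E, 7–I, 8–G).
By König's theorem the minimum vertex cover has the same size. One such cover is {1, 2, 3, 4, 5, 6, 7, 8}.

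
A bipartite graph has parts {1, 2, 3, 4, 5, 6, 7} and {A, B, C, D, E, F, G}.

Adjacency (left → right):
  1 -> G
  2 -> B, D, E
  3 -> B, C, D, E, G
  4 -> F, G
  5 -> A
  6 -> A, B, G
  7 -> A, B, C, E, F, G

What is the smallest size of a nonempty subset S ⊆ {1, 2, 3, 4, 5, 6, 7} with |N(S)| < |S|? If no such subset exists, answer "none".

A matching saturating every left vertex exists, for instance 1→G, 2→D, 3→C, 4→F, 5→A, 6→B, 7→E.
By Hall's marriage theorem, this means |N(S)| ≥ |S| for every subset S, so no violating subset exists.

none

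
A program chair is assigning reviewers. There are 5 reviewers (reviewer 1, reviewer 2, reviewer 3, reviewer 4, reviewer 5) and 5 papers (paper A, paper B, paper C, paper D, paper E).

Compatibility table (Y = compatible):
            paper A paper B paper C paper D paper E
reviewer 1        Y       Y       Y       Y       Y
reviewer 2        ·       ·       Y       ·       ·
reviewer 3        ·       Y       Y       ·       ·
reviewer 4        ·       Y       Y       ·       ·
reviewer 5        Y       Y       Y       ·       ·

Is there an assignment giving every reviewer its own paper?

The set {reviewer 2, reviewer 3, reviewer 4} has only 2 neighbours ({paper B, paper C}), so by Hall's theorem at most 4 of the 5 reviewers can be matched.
Hence no matching covers every reviewer.

No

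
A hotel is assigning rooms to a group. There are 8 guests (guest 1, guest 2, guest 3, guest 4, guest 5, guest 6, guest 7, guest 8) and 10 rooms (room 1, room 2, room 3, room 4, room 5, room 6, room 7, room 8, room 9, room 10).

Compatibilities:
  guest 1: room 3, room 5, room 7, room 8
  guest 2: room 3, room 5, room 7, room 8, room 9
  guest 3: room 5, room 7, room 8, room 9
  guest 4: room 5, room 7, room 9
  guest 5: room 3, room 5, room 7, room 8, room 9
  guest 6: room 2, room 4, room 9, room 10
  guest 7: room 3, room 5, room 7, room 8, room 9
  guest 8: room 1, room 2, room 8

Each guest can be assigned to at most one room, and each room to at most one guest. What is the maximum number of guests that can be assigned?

For example, pair guest 1–room 3, guest 2–room 5, guest 3–room 7, guest 4–room 9, guest 5–room 8, guest 6–room 4, guest 8–room 1.
The set {guest 1, guest 2, guest 3, guest 4, guest 5, guest 7} has only 5 neighbours ({room 3, room 5, room 7, room 8, room 9}), so by Hall's theorem at most 7 of the 8 guests can be matched.

7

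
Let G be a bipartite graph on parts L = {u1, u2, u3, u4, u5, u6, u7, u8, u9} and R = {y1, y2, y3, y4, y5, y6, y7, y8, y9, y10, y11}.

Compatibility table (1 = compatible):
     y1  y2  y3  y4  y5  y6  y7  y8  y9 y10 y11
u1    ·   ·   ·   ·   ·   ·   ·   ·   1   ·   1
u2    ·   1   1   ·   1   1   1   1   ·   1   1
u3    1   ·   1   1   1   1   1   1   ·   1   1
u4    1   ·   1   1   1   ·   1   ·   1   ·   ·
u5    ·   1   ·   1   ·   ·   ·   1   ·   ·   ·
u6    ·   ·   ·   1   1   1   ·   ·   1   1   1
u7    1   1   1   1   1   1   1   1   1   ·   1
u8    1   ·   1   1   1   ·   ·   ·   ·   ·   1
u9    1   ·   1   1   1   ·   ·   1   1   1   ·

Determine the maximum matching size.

For example, pair u1-y9, u2-y7, u3-y10, u4-y1, u5-y8, u6-y6, u7-y4, u8-y11, u9-y3.
All 9 left vertices are matched, so no larger matching exists.

9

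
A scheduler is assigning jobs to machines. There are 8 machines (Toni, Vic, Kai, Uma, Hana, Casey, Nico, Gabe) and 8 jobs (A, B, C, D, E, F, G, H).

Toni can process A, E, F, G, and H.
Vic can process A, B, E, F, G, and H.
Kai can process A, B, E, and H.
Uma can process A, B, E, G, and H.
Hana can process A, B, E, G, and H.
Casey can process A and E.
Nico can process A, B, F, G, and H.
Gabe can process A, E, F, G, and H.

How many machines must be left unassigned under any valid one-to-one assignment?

2

For example, pair Toni→F, Vic→G, Kai→B, Uma→H, Hana→A, Casey→E.
The set {Toni, Vic, Kai, Uma, Hana, Casey, Nico, Gabe} has only 6 neighbours ({A, B, E, F, G, H}), so by Hall's theorem at most 6 of the 8 machines can be matched.
That matches 6 of the 8, leaving 2 unmatched; no matching can do better.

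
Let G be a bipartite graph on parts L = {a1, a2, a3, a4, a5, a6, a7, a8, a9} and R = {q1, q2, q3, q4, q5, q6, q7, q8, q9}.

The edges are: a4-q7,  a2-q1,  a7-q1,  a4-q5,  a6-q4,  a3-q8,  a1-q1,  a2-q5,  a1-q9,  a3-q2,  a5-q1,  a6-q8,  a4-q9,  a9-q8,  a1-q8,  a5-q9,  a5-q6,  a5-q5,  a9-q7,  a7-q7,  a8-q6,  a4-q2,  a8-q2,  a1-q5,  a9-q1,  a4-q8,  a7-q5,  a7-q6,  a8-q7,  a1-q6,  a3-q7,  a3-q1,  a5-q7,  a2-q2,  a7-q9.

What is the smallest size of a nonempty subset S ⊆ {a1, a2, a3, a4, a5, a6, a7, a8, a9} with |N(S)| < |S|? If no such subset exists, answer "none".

8

Take S = {a1, a2, a3, a4, a5, a7, a8, a9}. Its neighbourhood is {q1, q2, q5, q6, q7, q8, q9}, so |N(S)| = 7 < |S| = 8.
Every subset of size less than 8 has at least as many neighbours as members, so 8 is the minimum.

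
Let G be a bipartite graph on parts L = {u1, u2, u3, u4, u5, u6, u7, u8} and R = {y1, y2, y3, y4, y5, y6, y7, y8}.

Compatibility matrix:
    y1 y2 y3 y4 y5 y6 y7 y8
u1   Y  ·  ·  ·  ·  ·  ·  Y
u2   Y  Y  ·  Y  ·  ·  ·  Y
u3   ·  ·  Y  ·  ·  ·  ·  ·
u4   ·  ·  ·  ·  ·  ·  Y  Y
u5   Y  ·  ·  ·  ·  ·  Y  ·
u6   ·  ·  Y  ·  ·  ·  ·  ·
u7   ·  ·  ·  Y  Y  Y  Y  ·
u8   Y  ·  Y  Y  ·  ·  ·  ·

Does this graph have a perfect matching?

No

The set {u3, u6} has only 1 neighbour ({y3}), so by Hall's theorem at most 7 of the 8 left vertices can be matched.
Hence no matching covers every left vertex.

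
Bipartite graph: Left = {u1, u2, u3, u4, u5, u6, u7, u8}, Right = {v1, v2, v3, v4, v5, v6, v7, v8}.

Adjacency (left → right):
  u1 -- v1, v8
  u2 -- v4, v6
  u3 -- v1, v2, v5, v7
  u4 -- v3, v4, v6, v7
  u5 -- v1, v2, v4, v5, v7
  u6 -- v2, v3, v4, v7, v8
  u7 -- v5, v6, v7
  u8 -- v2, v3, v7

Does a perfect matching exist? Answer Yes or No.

For example, pair u1-v8, u2-v4, u3-v7, u4-v6, u5-v1, u6-v3, u7-v5, u8-v2.
All 8 left vertices are covered.

Yes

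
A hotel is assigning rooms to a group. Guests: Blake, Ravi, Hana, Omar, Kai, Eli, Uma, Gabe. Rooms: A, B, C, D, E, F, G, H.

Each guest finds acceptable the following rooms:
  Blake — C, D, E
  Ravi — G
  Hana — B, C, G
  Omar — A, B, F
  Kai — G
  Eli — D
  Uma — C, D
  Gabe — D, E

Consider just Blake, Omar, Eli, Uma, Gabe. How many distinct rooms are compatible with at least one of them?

6

The union of neighbours of {Blake, Omar, Eli, Uma, Gabe} is {A, B, C, D, E, F}, which has 6 elements.
Since |N(S)| = 6 ≥ |S| = 5, Hall's condition holds for this subset.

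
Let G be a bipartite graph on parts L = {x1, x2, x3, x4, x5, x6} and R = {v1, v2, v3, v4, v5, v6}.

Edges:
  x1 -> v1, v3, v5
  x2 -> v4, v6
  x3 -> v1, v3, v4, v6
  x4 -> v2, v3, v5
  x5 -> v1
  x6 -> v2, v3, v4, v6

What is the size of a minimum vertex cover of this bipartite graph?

A maximum matching has 6 edges (e.g. x1–v5, x2–v4, x3–v6, x4–v3, x5–v1, x6–v2).
By König's theorem the minimum vertex cover has the same size. One such cover is {x1, x2, x3, x4, x5, x6}.

6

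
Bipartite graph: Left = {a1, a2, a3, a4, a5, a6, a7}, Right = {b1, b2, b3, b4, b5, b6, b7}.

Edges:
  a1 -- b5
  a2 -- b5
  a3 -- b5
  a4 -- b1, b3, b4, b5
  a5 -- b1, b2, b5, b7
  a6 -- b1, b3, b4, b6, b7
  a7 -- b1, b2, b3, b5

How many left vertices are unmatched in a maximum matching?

A valid assignment of size 5: a1–b5, a4–b4, a5–b2, a6–b7, a7–b3.
The set {a1, a2, a3} has only 1 neighbour ({b5}), so by Hall's theorem at most 5 of the 7 left vertices can be matched.
That matches 5 of the 7, leaving 2 unmatched; no matching can do better.

2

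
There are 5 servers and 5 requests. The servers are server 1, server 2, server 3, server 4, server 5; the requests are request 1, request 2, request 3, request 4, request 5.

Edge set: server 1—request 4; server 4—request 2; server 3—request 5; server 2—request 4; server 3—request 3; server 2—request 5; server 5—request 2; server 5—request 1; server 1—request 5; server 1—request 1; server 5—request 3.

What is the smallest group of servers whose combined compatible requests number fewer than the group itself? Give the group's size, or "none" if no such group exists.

none

A matching saturating every server exists, for instance server 1→request 1, server 2→request 4, server 3→request 5, server 4→request 2, server 5→request 3.
By Hall's marriage theorem, this means |N(S)| ≥ |S| for every subset S, so no violating subset exists.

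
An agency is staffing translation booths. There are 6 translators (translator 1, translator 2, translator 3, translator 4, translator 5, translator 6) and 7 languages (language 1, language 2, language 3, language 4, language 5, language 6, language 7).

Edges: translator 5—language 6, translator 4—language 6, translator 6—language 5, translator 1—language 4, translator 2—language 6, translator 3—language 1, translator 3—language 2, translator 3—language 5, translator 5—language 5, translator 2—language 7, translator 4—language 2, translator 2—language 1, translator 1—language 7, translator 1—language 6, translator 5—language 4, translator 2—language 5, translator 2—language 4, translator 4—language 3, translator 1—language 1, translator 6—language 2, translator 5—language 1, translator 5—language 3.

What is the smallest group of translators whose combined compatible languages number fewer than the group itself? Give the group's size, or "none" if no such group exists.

A matching saturating every translator exists, for instance translator 1→language 7, translator 2→language 4, translator 3→language 1, translator 4→language 6, translator 5→language 3, translator 6→language 2.
By Hall's marriage theorem, this means |N(S)| ≥ |S| for every subset S, so no violating subset exists.

none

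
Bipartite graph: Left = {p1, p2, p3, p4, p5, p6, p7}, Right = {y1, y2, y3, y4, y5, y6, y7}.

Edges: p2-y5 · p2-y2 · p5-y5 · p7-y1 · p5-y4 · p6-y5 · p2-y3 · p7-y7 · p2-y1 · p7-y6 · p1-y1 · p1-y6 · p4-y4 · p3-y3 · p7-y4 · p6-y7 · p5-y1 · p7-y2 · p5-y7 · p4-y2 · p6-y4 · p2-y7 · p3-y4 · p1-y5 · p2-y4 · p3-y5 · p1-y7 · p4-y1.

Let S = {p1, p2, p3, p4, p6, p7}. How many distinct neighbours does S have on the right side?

7

The union of neighbours of {p1, p2, p3, p4, p6, p7} is {y1, y2, y3, y4, y5, y6, y7}, which has 7 elements.
Since |N(S)| = 7 ≥ |S| = 6, Hall's condition holds for this subset.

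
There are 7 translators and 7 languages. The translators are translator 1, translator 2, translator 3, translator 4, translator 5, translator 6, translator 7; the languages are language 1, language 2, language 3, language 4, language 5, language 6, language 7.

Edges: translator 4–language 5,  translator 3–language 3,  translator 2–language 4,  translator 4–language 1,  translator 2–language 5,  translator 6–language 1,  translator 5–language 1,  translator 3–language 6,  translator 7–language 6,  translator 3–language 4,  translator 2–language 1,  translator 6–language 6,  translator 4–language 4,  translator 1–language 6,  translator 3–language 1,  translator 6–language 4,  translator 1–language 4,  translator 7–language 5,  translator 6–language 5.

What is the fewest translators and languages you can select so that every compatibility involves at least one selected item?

A maximum matching has 5 edges (e.g. translator 1–language 6, translator 2–language 5, translator 3–language 3, translator 4–language 4, translator 5–language 1).
By König's theorem the minimum vertex cover has the same size. One such cover is {translator 3, language 1, language 4, language 5, language 6}.

5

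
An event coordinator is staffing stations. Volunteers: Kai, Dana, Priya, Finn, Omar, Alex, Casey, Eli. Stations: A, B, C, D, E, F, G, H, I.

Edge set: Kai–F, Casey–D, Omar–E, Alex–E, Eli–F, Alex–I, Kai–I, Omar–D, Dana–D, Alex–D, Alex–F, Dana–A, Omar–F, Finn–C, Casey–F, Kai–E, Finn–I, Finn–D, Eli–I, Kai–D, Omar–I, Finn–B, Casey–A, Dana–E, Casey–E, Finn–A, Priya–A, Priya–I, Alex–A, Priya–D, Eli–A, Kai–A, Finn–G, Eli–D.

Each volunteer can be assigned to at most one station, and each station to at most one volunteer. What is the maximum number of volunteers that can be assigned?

For example, pair Kai–E, Dana–D, Priya–I, Finn–G, Omar–F, Alex–A.
The set {Kai, Dana, Priya, Omar, Alex, Casey, Eli} has only 5 neighbours ({A, D, E, F, I}), so by Hall's theorem at most 6 of the 8 volunteers can be matched.

6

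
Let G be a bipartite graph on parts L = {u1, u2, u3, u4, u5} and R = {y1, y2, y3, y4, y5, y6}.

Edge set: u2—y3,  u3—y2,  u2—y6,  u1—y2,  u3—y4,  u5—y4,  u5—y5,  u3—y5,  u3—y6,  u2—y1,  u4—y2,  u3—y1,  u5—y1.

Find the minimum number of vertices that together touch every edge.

4

The 4 edges u1–y2, u2–y3, u3–y6, u5–y1 form a matching, so any vertex cover needs at least 4 vertices (one per matched edge).
Conversely {u2, u3, u5, y2} meets every edge and has exactly 4 vertices, so 4 is optimal.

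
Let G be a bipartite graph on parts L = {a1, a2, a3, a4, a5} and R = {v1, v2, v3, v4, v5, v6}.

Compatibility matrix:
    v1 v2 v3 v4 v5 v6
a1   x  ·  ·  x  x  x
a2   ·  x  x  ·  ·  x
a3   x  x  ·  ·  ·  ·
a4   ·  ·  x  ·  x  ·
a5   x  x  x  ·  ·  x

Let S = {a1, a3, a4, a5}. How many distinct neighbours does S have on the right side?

6

The union of neighbours of {a1, a3, a4, a5} is {v1, v2, v3, v4, v5, v6}, which has 6 elements.
Since |N(S)| = 6 ≥ |S| = 4, Hall's condition holds for this subset.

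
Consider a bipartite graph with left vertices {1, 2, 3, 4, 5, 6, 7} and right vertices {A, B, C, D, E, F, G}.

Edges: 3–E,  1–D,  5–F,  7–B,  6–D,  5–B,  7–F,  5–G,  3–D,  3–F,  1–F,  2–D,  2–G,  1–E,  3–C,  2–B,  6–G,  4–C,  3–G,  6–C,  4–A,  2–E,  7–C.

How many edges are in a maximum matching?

A valid assignment of size 7: 1→D, 2→E, 3→G, 4→A, 5→F, 6→C, 7→B.
All 7 left vertices are matched, so no larger matching exists.

7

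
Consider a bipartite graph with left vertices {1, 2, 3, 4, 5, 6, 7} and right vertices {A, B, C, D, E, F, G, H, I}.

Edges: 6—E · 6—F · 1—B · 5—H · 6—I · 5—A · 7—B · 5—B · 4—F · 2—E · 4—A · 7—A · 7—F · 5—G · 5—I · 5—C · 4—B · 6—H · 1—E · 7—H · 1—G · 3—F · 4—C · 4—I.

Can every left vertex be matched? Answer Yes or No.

For example, pair 1–G, 2–E, 3–F, 4–I, 5–A, 6–H, 7–B.
All 7 left vertices are covered.

Yes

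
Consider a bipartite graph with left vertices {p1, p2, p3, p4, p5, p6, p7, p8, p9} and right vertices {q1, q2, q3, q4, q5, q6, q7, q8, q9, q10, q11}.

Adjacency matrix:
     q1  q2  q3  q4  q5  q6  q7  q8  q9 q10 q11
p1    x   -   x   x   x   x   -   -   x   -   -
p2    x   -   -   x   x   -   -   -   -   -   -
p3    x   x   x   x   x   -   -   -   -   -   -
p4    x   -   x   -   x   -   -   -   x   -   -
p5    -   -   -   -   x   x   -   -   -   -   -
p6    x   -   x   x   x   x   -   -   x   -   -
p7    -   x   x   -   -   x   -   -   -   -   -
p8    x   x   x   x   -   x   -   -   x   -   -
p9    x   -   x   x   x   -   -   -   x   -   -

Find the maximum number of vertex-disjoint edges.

For example, pair p1-q9, p2-q1, p3-q2, p4-q3, p5-q5, p6-q4, p7-q6.
The set {p1, p2, p3, p4, p5, p6, p7, p8, p9} has only 7 neighbours ({q1, q2, q3, q4, q5, q6, q9}), so by Hall's theorem at most 7 of the 9 left vertices can be matched.

7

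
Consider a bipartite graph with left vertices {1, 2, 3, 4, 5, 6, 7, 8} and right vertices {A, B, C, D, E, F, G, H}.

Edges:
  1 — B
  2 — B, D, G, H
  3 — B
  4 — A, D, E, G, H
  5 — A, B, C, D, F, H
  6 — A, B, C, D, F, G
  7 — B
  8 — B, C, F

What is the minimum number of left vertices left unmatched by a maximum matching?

One maximum matching: 1-B, 2-D, 4-A, 5-H, 6-G, 8-F.
The set {1, 3, 7} has only 1 neighbour ({B}), so by Hall's theorem at most 6 of the 8 left vertices can be matched.
That matches 6 of the 8, leaving 2 unmatched; no matching can do better.

2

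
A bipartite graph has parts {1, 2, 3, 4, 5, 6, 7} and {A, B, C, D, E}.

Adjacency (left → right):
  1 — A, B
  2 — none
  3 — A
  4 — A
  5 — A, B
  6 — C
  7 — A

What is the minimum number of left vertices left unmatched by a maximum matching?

For example, pair 1–B, 3–A, 6–C.
The set {1, 2, 3, 4, 5, 7} has only 2 neighbours ({A, B}), so by Hall's theorem at most 3 of the 7 left vertices can be matched.
That matches 3 of the 7, leaving 4 unmatched; no matching can do better.

4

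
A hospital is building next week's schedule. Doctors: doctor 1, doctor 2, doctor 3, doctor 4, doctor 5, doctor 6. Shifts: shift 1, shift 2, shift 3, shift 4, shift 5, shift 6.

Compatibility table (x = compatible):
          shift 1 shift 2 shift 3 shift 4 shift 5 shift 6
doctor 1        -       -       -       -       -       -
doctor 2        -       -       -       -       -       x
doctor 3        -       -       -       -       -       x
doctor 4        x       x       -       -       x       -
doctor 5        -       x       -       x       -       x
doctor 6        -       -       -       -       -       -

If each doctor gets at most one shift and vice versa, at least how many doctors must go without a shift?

3

A valid assignment of size 3: doctor 2–shift 6, doctor 4–shift 2, doctor 5–shift 4.
The set {doctor 1, doctor 2, doctor 3, doctor 6} has only 1 neighbour ({shift 6}), so by Hall's theorem at most 3 of the 6 doctors can be matched.
That matches 3 of the 6, leaving 3 unmatched; no matching can do better.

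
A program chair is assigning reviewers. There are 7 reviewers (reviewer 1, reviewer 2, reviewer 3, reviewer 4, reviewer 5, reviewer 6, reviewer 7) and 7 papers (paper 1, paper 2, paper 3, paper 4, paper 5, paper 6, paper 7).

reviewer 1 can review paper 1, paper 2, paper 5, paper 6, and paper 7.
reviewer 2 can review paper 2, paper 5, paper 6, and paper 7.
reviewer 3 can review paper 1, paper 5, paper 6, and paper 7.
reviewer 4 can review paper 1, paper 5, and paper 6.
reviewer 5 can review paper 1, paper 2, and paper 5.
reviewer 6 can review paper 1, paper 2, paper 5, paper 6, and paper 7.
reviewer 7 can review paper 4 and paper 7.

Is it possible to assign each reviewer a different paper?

No

The set {reviewer 1, reviewer 2, reviewer 3, reviewer 4, reviewer 5, reviewer 6} has only 5 neighbours ({paper 1, paper 2, paper 5, paper 6, paper 7}), so by Hall's theorem at most 6 of the 7 reviewers can be matched.
Hence no matching covers every reviewer.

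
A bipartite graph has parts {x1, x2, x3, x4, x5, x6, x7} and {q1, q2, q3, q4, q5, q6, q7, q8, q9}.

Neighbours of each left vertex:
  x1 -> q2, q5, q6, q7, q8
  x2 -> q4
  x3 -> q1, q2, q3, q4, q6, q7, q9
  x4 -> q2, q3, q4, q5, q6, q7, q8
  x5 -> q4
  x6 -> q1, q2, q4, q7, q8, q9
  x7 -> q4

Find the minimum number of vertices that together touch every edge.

A maximum matching has 5 edges (e.g. x1–q8, x2–q4, x3–q6, x4–q7, x6–q9).
By König's theorem the minimum vertex cover has the same size. One such cover is {x1, x3, x4, x6, q4}.

5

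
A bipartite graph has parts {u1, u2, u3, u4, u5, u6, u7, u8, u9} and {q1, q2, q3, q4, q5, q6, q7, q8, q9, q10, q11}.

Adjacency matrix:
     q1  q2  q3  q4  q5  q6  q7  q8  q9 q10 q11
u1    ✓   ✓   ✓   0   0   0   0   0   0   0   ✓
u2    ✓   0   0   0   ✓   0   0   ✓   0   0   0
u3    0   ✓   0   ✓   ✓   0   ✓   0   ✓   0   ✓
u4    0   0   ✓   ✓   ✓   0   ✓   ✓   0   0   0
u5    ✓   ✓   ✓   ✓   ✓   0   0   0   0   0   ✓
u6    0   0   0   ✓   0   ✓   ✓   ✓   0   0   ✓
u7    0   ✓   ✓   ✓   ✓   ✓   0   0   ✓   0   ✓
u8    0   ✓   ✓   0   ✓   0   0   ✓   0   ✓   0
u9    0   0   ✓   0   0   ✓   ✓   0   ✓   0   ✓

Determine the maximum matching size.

9

A valid assignment of size 9: u1-q11, u2-q5, u3-q7, u4-q8, u5-q1, u6-q4, u7-q6, u8-q3, u9-q9.
This saturates every left vertex, so 9 is the maximum.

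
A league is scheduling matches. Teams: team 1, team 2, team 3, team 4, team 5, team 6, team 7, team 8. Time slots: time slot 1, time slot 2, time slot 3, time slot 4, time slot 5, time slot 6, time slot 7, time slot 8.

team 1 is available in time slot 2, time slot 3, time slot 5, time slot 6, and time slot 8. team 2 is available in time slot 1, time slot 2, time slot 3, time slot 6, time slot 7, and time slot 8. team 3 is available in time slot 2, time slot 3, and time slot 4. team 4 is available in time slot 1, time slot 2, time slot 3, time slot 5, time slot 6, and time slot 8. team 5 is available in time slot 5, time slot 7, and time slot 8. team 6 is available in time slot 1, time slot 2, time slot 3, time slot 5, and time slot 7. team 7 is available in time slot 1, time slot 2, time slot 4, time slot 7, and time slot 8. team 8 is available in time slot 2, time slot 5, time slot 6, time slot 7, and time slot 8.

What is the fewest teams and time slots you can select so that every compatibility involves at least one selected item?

8

The 8 edges team 1–time slot 6, team 2–time slot 2, team 3–time slot 4, team 4–time slot 3, team 5–time slot 5, team 6–time slot 1, team 7–time slot 7, team 8–time slot 8 form a matching, so any vertex cover needs at least 8 vertices (one per matched edge).
Conversely {team 1, team 2, team 3, team 4, team 5, team 6, team 7, team 8} meets every edge and has exactly 8 vertices, so 8 is optimal.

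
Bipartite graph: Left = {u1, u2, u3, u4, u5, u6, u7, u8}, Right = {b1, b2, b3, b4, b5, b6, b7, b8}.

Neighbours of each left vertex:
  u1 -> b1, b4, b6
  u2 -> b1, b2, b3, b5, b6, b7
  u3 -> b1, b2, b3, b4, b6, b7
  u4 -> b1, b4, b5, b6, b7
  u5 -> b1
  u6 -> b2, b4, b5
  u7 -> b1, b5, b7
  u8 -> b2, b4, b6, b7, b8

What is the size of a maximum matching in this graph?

For example, pair u1–b6, u2–b3, u3–b2, u4–b7, u5–b1, u6–b4, u7–b5, u8–b8.
This saturates every left vertex, so 8 is the maximum.

8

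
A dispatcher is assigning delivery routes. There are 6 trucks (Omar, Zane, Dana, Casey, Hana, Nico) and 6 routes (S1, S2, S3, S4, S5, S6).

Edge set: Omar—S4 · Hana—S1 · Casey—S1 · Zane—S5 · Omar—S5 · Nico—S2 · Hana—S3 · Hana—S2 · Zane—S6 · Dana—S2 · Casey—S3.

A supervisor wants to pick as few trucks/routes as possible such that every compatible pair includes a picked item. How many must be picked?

5

A maximum matching has 5 edges (e.g. Omar–S4, Zane–S6, Dana–S2, Casey–S1, Hana–S3).
By König's theorem the minimum vertex cover has the same size. One such cover is {Omar, Zane, Casey, Hana, S2}.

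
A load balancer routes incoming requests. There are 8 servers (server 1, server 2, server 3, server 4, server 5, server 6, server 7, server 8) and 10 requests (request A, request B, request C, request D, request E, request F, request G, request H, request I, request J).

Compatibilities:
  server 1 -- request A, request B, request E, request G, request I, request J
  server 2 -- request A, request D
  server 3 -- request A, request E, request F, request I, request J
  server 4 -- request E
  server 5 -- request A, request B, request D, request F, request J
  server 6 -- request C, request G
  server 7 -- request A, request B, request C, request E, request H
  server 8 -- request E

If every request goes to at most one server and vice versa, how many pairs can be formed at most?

7

For example, pair server 1-request J, server 2-request A, server 3-request F, server 4-request E, server 5-request B, server 6-request G, server 7-request H.
The set {server 4, server 8} has only 1 neighbour ({request E}), so by Hall's theorem at most 7 of the 8 servers can be matched.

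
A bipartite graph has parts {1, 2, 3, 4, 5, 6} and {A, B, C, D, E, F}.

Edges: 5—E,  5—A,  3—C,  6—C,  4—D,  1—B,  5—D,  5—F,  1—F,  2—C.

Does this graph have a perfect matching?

The set {2, 3, 6} has only 1 neighbour ({C}), so by Hall's theorem at most 4 of the 6 left vertices can be matched.
Hence no matching covers every left vertex.

No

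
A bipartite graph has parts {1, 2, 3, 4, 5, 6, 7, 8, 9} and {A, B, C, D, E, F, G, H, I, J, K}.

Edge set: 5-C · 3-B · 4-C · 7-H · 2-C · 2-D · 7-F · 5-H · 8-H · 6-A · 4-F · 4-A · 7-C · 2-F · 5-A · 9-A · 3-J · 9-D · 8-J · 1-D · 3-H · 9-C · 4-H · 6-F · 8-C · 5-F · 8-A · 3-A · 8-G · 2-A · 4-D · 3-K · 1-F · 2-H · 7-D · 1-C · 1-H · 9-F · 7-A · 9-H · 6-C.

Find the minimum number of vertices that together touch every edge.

{3, 8, A, C, D, F, H} is a vertex cover of size 7: every edge has an endpoint in this set.
No smaller cover exists because 1–D, 2–H, 3–K, 4–A, 5–C, 6–F, 8–J is a matching of size 7, and a cover must include an endpoint of each of these disjoint edges (König's theorem).

7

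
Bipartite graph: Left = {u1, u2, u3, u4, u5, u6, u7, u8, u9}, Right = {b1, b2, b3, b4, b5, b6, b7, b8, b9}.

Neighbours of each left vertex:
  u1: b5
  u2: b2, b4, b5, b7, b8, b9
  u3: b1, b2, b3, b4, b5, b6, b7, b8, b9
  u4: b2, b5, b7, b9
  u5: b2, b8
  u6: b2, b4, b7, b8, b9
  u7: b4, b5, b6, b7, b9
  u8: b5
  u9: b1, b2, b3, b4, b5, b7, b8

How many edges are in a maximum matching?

8

A valid assignment of size 8: u1-b5, u2-b2, u3-b1, u4-b9, u5-b8, u6-b4, u7-b6, u9-b7.
The set {u1, u8} has only 1 neighbour ({b5}), so by Hall's theorem at most 8 of the 9 left vertices can be matched.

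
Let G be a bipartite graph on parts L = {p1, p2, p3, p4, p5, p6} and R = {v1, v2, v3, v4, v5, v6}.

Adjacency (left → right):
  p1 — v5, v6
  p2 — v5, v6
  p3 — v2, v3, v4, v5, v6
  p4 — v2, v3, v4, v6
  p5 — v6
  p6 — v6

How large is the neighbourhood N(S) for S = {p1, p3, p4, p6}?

5

The union of neighbours of {p1, p3, p4, p6} is {v2, v3, v4, v5, v6}, which has 5 elements.
Since |N(S)| = 5 ≥ |S| = 4, Hall's condition holds for this subset.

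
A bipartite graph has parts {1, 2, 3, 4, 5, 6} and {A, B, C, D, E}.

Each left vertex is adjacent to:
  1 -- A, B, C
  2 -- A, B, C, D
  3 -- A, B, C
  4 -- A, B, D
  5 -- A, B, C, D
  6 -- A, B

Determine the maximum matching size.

For example, pair 1→A, 2→D, 3→C, 4→B.
The set {1, 2, 3, 4, 5, 6} has only 4 neighbours ({A, B, C, D}), so by Hall's theorem at most 4 of the 6 left vertices can be matched.

4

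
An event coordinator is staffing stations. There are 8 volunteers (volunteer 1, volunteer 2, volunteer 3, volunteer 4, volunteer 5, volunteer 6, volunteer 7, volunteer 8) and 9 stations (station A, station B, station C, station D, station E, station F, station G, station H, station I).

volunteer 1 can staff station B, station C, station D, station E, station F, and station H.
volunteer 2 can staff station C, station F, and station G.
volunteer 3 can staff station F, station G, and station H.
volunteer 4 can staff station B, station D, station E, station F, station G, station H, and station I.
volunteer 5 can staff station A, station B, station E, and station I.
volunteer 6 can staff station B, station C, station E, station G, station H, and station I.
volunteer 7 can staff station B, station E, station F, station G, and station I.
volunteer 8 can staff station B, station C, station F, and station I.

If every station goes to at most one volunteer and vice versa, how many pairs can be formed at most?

A valid assignment of size 8: volunteer 1-station F, volunteer 2-station C, volunteer 3-station H, volunteer 4-station D, volunteer 5-station A, volunteer 6-station I, volunteer 7-station G, volunteer 8-station B.
All 8 volunteers are matched, so no larger matching exists.

8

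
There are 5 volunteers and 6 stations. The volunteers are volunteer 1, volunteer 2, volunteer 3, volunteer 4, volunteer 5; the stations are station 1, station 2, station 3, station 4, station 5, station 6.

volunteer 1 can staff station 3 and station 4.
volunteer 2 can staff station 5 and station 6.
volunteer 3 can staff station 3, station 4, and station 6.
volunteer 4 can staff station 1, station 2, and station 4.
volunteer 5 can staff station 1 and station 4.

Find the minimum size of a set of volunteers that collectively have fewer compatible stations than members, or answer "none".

A matching saturating every volunteer exists, for instance volunteer 1→station 4, volunteer 2→station 5, volunteer 3→station 3, volunteer 4→station 2, volunteer 5→station 1.
By Hall's marriage theorem, this means |N(S)| ≥ |S| for every subset S, so no violating subset exists.

none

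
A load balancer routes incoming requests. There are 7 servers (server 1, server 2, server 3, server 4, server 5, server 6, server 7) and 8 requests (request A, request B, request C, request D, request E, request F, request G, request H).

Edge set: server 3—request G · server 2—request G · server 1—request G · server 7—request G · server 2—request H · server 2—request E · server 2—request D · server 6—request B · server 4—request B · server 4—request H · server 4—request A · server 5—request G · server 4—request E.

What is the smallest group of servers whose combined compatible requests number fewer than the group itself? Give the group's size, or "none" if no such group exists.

2

Take S = {server 1, server 3}. Its neighbourhood is {request G}, so |N(S)| = 1 < |S| = 2.
No single vertex violates Hall's condition since each has at least one neighbour, so 2 is the minimum.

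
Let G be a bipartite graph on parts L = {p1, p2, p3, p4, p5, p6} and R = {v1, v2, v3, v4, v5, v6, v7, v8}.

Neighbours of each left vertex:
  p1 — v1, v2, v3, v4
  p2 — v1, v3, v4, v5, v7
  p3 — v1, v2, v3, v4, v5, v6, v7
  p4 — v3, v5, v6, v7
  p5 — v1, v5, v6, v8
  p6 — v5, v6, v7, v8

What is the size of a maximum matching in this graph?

6

One maximum matching: p1–v4, p2–v3, p3–v2, p4–v7, p5–v1, p6–v6.
All 6 left vertices are matched, so no larger matching exists.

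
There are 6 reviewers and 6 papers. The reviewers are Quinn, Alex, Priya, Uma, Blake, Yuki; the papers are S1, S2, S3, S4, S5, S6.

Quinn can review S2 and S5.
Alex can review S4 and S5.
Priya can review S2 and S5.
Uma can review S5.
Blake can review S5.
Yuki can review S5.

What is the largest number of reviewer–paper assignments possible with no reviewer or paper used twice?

3

One maximum matching: Quinn-S5, Alex-S4, Priya-S2.
The set {Quinn, Priya, Uma, Blake, Yuki} has only 2 neighbours ({S2, S5}), so by Hall's theorem at most 3 of the 6 reviewers can be matched.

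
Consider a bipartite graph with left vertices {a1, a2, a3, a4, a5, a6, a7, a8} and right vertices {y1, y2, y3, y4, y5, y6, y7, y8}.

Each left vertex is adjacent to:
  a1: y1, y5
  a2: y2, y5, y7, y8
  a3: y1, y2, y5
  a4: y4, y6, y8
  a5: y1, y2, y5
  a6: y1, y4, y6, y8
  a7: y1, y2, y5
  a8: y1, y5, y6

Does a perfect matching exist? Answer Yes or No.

The set {a1, a3, a5, a7} has only 3 neighbours ({y1, y2, y5}), so by Hall's theorem at most 7 of the 8 left vertices can be matched.
Hence no matching covers every left vertex.

No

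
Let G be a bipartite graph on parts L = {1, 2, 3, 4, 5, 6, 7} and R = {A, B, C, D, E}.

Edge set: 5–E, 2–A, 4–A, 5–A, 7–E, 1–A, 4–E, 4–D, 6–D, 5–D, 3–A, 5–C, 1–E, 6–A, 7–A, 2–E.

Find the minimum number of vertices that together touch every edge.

4

The 4 edges 1–A, 2–E, 4–D, 5–C form a matching, so any vertex cover needs at least 4 vertices (one per matched edge).
Conversely {5, A, D, E} meets every edge and has exactly 4 vertices, so 4 is optimal.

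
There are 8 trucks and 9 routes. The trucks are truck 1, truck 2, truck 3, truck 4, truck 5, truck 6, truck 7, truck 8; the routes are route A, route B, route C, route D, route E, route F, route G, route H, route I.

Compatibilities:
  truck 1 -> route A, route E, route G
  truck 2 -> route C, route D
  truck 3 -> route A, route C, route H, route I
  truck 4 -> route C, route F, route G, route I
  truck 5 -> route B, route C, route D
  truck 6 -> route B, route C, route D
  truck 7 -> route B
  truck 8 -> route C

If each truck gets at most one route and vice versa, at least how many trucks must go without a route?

A valid assignment of size 6: truck 1-route E, truck 2-route C, truck 3-route I, truck 4-route G, truck 5-route D, truck 6-route B.
The set {truck 2, truck 5, truck 6, truck 7, truck 8} has only 3 neighbours ({route B, route C, route D}), so by Hall's theorem at most 6 of the 8 trucks can be matched.
That matches 6 of the 8, leaving 2 unmatched; no matching can do better.

2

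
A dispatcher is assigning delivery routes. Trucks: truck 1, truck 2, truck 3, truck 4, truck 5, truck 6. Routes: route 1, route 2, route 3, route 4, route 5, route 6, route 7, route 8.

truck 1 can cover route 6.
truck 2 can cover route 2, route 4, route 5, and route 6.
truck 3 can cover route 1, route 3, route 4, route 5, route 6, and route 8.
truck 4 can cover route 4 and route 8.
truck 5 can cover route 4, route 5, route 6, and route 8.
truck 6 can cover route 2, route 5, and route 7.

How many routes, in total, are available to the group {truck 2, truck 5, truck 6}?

6

The union of neighbours of {truck 2, truck 5, truck 6} is {route 2, route 4, route 5, route 6, route 7, route 8}, which has 6 elements.
Since |N(S)| = 6 ≥ |S| = 3, Hall's condition holds for this subset.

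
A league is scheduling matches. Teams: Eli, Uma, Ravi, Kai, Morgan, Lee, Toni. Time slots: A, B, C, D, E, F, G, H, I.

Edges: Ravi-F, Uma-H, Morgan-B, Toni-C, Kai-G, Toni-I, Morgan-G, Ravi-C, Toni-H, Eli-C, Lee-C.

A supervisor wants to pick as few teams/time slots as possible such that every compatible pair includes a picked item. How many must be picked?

6

A maximum matching has 6 edges (e.g. Eli–C, Uma–H, Ravi–F, Kai–G, Morgan–B, Toni–I).
By König's theorem the minimum vertex cover has the same size. One such cover is {Uma, Ravi, Kai, Morgan, Toni, C}.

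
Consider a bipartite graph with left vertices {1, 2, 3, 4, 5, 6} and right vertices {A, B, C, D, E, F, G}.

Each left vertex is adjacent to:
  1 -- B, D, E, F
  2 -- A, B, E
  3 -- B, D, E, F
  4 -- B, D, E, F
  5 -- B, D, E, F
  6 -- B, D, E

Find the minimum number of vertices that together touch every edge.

5

{2, B, D, E, F} is a vertex cover of size 5: every edge has an endpoint in this set.
No smaller cover exists because 1–F, 2–A, 3–D, 4–E, 5–B is a matching of size 5, and a cover must include an endpoint of each of these disjoint edges (König's theorem).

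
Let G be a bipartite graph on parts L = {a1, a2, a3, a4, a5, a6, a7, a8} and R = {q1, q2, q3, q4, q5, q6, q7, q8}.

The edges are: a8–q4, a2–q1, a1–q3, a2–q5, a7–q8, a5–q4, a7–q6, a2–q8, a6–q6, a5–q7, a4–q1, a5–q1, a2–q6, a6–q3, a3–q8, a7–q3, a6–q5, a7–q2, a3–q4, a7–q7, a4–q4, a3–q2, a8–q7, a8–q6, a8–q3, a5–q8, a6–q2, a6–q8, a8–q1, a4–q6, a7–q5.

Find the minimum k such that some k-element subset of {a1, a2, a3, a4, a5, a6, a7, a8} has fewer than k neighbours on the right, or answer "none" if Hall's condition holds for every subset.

none

A matching saturating every left vertex exists, for instance a1→q3, a2→q5, a3→q2, a4→q1, a5→q4, a6→q8, a7→q7, a8→q6.
By Hall's marriage theorem, this means |N(S)| ≥ |S| for every subset S, so no violating subset exists.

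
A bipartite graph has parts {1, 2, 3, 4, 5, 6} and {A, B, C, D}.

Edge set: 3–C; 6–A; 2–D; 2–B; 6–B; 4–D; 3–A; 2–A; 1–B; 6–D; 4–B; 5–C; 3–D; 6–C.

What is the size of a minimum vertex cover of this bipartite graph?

4

{A, B, C, D} is a vertex cover of size 4: every edge has an endpoint in this set.
No smaller cover exists because 1–B, 2–A, 3–C, 4–D is a matching of size 4, and a cover must include an endpoint of each of these disjoint edges (König's theorem).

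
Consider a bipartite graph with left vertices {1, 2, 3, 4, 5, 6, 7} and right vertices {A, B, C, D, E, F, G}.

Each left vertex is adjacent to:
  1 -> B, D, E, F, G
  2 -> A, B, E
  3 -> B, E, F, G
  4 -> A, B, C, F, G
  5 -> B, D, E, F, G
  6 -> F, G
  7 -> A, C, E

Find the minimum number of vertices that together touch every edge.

The 7 edges 1–G, 2–A, 3–B, 4–C, 5–D, 6–F, 7–E form a matching, so any vertex cover needs at least 7 vertices (one per matched edge).
Conversely {1, 2, 3, 4, 5, 6, 7} meets every edge and has exactly 7 vertices, so 7 is optimal.

7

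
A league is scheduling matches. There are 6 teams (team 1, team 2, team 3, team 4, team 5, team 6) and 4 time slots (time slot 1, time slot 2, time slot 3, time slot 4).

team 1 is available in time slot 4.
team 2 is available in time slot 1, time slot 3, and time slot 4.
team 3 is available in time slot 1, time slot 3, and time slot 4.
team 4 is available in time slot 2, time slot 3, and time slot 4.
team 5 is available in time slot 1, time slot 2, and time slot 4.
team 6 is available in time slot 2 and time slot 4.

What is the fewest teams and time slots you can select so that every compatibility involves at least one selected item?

4

A maximum matching has 4 edges (e.g. team 1–time slot 4, team 2–time slot 1, team 3–time slot 3, team 4–time slot 2).
By König's theorem the minimum vertex cover has the same size. One such cover is {time slot 1, time slot 2, time slot 3, time slot 4}.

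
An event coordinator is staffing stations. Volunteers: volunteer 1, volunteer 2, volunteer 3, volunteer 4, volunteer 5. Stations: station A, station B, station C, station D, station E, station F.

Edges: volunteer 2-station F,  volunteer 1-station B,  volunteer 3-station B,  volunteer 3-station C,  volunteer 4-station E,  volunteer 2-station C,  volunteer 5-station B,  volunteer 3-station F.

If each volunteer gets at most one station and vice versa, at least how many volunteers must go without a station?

A valid assignment of size 4: volunteer 1→station B, volunteer 2→station F, volunteer 3→station C, volunteer 4→station E.
The set {volunteer 1, volunteer 5} has only 1 neighbour ({station B}), so by Hall's theorem at most 4 of the 5 volunteers can be matched.
That matches 4 of the 5, leaving 1 unmatched; no matching can do better.

1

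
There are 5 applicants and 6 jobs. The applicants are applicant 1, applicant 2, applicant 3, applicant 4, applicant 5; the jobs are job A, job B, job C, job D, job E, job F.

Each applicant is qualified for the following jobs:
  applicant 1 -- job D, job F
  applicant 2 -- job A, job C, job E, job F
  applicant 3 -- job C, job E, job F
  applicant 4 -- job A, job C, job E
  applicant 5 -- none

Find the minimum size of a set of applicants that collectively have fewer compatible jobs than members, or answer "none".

Take S = {applicant 5}. Its neighbourhood is {}, so |N(S)| = 0 < |S| = 1.

1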